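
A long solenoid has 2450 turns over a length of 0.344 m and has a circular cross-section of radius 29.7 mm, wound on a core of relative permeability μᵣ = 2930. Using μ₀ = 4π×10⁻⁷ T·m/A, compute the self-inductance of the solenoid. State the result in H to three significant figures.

A = πr² = π(2.970×10^-2 m)² = 2.771×10^-3 m².
For a long solenoid, L = μ₀μᵣN²A/ℓ.
L = (4π×10⁻⁷)(2930)(2450)²(2.771×10^-3)/(0.344 m) = 178 H.

L ≈ 178 H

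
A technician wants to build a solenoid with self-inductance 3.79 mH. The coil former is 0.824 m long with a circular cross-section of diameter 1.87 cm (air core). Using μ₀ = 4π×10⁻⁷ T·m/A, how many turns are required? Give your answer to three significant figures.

N ≈ 3010 turns

A = π(d/2)² = π(9.350×10^-3 m)² = 2.746×10^-4 m².
From L = μ₀N²A/ℓ, N = √(Lℓ / (μ₀A)).
N = √[(3.790×10^-3)(0.824) / ((4π×10⁻⁷)×2.746×10^-4)] = √(9.049×10^6) ≈ 3008.1.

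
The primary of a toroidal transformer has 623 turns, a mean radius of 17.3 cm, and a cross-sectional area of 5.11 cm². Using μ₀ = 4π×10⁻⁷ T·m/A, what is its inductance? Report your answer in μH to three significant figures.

For a thin toroid, L = μ₀N²A/(2πR).
L = (4π×10⁻⁷)(623)²(5.110×10^-4) / (2π×0.173 m) = 2.293×10^-4 H.

L ≈ 229 μH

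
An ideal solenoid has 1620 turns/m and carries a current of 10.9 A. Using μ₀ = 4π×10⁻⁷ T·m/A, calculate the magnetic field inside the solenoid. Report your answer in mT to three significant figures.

B ≈ 22.2 mT

Inside a long solenoid, B = μ₀nI.
B = (4π×10⁻⁷)(1.620×10^3 m⁻¹)(10.9 A) = 2.219×10^-2 T.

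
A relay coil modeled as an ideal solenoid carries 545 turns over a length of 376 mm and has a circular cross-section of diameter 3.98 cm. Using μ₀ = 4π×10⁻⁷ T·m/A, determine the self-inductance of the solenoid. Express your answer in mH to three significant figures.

A = π(d/2)² = π(1.990×10^-2 m)² = 1.244×10^-3 m².
For a long solenoid, L = μ₀N²A/ℓ.
L = (4π×10⁻⁷)(545)²(1.244×10^-3)/(0.376 m) = 1.235×10^-3 H.

L ≈ 1.24 mH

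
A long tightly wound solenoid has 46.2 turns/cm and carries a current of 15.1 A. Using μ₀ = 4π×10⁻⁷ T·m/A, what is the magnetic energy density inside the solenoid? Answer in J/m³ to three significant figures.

B = μ₀nI = (4π×10⁻⁷)(4.620×10^3)(15.1) = 8.767×10^-2 T.
u = B²/(2μ₀) = (8.767×10^-2)²/(2×4π×10⁻⁷) = 3.058×10^3 J/m³.

u ≈ 3060 J/m³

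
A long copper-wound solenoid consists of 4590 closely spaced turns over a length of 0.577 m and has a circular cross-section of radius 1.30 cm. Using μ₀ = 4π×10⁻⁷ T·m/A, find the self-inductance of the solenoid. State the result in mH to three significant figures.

L ≈ 24.4 mH

A = πr² = π(1.300×10^-2 m)² = 5.309×10^-4 m².
For a long solenoid, L = μ₀N²A/ℓ.
L = (4π×10⁻⁷)(4590)²(5.309×10^-4)/(0.577 m) = 2.436×10^-2 H.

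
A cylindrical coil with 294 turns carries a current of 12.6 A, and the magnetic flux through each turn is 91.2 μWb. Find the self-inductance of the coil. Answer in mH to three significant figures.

L ≈ 2.13 mH

Self-inductance is defined by L = NΦ_B/I (flux linkage over current).
L = (294)(9.120×10^-5 Wb)/(12.6 A) = 2.128×10^-3 H.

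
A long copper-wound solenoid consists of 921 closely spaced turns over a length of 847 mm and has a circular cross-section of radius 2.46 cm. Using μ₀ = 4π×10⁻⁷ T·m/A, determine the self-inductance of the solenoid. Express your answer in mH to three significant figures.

A = πr² = π(2.460×10^-2 m)² = 1.901×10^-3 m².
For a long solenoid, L = μ₀N²A/ℓ.
L = (4π×10⁻⁷)(921)²(1.901×10^-3)/(0.847 m) = 2.393×10^-3 H.

L ≈ 2.39 mH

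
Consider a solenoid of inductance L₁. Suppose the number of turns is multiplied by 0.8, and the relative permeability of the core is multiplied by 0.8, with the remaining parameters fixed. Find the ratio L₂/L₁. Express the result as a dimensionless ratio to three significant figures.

L₂/L₁ = 0.512

For a solenoid, L ∝ μᵣN²A/ℓ.
L₂/L₁ = (0.8)^2 × (0.8) = 0.512.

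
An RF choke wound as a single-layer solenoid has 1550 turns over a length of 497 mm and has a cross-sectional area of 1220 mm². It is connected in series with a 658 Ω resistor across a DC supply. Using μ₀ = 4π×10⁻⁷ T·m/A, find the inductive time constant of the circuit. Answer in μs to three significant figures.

A = 1220 mm² = 1.220×10^-3 m².
L = μ₀N²A/ℓ = (4π×10⁻⁷)(1550)²(1.220×10^-3)/(0.497) = 7.411×10^-3 H.
τ = L/R = (7.411×10^-3)/(658) = 1.126×10^-5 s.

τ ≈ 11.3 μs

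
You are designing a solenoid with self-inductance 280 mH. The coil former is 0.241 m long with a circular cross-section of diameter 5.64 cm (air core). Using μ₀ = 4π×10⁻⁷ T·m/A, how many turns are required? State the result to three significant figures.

N ≈ 4640 turns

A = π(d/2)² = π(2.820×10^-2 m)² = 2.498×10^-3 m².
From L = μ₀N²A/ℓ, N = √(Lℓ / (μ₀A)).
N = √[(0.28)(0.241) / ((4π×10⁻⁷)×2.498×10^-3)] = √(2.149×10^7) ≈ 4636.2.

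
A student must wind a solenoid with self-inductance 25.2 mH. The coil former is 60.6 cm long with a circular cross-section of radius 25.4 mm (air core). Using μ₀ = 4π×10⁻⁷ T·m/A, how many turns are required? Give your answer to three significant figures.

N ≈ 2450 turns

A = πr² = π(2.540×10^-2 m)² = 2.027×10^-3 m².
From L = μ₀N²A/ℓ, N = √(Lℓ / (μ₀A)).
N = √[(2.520×10^-2)(0.606) / ((4π×10⁻⁷)×2.027×10^-3)] = √(5.996×10^6) ≈ 2448.6.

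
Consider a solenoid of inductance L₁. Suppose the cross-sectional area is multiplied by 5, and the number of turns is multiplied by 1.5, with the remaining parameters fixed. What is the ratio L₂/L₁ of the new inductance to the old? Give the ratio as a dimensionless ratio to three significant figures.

L₂/L₁ = 11.3

For a solenoid, L ∝ μᵣN²A/ℓ.
L₂/L₁ = (5) × (1.5)^2 = 11.3.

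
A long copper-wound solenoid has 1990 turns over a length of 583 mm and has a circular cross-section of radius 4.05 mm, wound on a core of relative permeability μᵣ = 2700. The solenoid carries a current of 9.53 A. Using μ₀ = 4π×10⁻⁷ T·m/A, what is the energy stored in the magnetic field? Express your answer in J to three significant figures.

A = πr² = π(4.050×10^-3 m)² = 5.153×10^-5 m².
L = μ₀μᵣN²A/ℓ = (4π×10⁻⁷)(2700)(1990)²(5.153×10^-5)/(0.583) = 1.188 H.
U = ½LI² = ½(1.188)(9.53)² = 53.93 J.

U ≈ 53.9 J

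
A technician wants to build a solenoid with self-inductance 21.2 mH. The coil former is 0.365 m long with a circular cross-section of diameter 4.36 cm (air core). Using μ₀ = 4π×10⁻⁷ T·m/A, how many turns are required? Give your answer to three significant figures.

A = π(d/2)² = π(2.180×10^-2 m)² = 1.493×10^-3 m².
From L = μ₀N²A/ℓ, N = √(Lℓ / (μ₀A)).
N = √[(2.120×10^-2)(0.365) / ((4π×10⁻⁷)×1.493×10^-3)] = √(4.124×10^6) ≈ 2030.9.

N ≈ 2030 turns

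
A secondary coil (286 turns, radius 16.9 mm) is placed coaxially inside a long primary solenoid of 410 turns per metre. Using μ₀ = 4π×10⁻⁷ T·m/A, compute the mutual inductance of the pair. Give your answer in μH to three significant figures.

M ≈ 132 μH

The outer solenoid produces a uniform field B₁ = μ₀n₁I₁ across the inner coil,
so the flux linkage is N₂Φ = N₂B₁A₂ = μ₀n₁N₂A₂·I₁, giving M = μ₀n₁N₂A₂.
A₂ = πr² = π(1.690×10^-2 m)² = 8.973×10^-4 m².
M = (4π×10⁻⁷)(410)(286)(8.973×10^-4) = 1.322×10^-4 H.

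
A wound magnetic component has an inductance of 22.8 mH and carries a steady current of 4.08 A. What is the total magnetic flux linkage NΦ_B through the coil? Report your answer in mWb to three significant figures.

NΦ_B ≈ 93.0 mWb

From L = NΦ_B/I, the flux linkage is NΦ_B = LI.
NΦ_B = (2.280×10^-2 H)(4.08 A) = 9.302×10^-2 Wb.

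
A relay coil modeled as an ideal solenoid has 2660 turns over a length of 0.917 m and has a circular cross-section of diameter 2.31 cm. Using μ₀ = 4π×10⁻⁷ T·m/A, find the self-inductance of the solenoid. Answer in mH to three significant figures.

L ≈ 4.06 mH

A = π(d/2)² = π(1.155×10^-2 m)² = 4.191×10^-4 m².
For a long solenoid, L = μ₀N²A/ℓ.
L = (4π×10⁻⁷)(2660)²(4.191×10^-4)/(0.917 m) = 4.064×10^-3 H.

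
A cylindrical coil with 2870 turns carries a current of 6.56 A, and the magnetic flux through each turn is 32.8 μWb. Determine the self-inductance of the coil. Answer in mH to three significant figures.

Self-inductance is defined by L = NΦ_B/I (flux linkage over current).
L = (2870)(3.280×10^-5 Wb)/(6.56 A) = 1.435×10^-2 H.

L ≈ 14.4 mH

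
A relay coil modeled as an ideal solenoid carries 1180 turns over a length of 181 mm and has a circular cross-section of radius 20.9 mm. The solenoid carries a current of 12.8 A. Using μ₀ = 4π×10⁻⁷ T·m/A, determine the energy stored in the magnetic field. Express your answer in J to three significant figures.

U ≈ 1.09 J

A = πr² = π(2.090×10^-2 m)² = 1.372×10^-3 m².
L = μ₀N²A/ℓ = (4π×10⁻⁷)(1180)²(1.372×10^-3)/(0.181) = 1.327×10^-2 H.
U = ½LI² = ½(1.327×10^-2)(12.8)² = 1.087 J.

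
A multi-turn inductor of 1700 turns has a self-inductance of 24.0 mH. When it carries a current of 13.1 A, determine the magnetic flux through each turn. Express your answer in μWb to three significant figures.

From L = NΦ_B/I, the flux per turn is Φ_B = LI/N.
Φ_B = (2.400×10^-2 H)(13.1 A)/1700 = 1.849×10^-4 Wb.

Φ_B ≈ 185 μWb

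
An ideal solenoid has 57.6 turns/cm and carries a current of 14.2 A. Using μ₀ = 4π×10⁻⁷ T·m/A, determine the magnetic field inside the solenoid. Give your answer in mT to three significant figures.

B ≈ 103 mT

Inside a long solenoid, B = μ₀nI.
B = (4π×10⁻⁷)(5.760×10^3 m⁻¹)(14.2 A) = 0.1028 T.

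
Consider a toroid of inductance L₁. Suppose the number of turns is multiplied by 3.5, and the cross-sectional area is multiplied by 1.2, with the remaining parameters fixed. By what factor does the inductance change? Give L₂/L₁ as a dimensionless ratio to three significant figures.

L₂/L₁ = 14.7

For a toroid, L ∝ μᵣN²A/R.
L₂/L₁ = (3.5)^2 × (1.2) = 14.7.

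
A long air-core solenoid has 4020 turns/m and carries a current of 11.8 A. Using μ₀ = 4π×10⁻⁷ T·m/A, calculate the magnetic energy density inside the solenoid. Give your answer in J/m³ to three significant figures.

u ≈ 1410 J/m³

B = μ₀nI = (4π×10⁻⁷)(4.020×10^3)(11.8) = 5.961×10^-2 T.
u = B²/(2μ₀) = (5.961×10^-2)²/(2×4π×10⁻⁷) = 1.414×10^3 J/m³.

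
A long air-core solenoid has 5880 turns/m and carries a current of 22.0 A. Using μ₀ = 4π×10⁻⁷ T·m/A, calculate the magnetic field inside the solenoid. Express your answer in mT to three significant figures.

Inside a long solenoid, B = μ₀nI.
B = (4π×10⁻⁷)(5.880×10^3 m⁻¹)(22.0 A) = 0.1626 T.

B ≈ 163 mT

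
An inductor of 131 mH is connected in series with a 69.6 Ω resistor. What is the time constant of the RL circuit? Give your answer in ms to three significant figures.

τ = L/R = (0.131 H)/(69.6 Ω) = 1.882×10^-3 s.

τ ≈ 1.88 ms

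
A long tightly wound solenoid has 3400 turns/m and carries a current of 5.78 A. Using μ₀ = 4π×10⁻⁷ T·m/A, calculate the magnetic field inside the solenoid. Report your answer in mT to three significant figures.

B ≈ 24.7 mT

Inside a long solenoid, B = μ₀nI.
B = (4π×10⁻⁷)(3.400×10^3 m⁻¹)(5.78 A) = 2.470×10^-2 T.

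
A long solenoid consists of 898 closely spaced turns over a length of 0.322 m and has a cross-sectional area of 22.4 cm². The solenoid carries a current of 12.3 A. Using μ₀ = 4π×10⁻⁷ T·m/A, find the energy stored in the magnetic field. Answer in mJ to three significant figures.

U ≈ 533 mJ

A = 22.4 cm² = 2.240×10^-3 m².
L = μ₀N²A/ℓ = (4π×10⁻⁷)(898)²(2.240×10^-3)/(0.322) = 7.049×10^-3 H.
U = ½LI² = ½(7.049×10^-3)(12.3)² = 0.5333 J.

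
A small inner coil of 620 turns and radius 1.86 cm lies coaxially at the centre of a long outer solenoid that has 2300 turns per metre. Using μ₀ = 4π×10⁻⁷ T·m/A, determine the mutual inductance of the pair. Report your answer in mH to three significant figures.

M ≈ 1.95 mH

The outer solenoid produces a uniform field B₁ = μ₀n₁I₁ across the inner coil,
so the flux linkage is N₂Φ = N₂B₁A₂ = μ₀n₁N₂A₂·I₁, giving M = μ₀n₁N₂A₂.
A₂ = πr² = π(1.860×10^-2 m)² = 1.087×10^-3 m².
M = (4π×10⁻⁷)(2300)(620)(1.087×10^-3) = 1.948×10^-3 H.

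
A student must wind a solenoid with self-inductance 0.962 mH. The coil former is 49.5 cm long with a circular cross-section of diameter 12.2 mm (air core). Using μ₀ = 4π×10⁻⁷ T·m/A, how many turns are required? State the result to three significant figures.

A = π(d/2)² = π(6.100×10^-3 m)² = 1.169×10^-4 m².
From L = μ₀N²A/ℓ, N = √(Lℓ / (μ₀A)).
N = √[(9.620×10^-4)(0.495) / ((4π×10⁻⁷)×1.169×10^-4)] = √(3.242×10^6) ≈ 1800.4.

N ≈ 1800 turns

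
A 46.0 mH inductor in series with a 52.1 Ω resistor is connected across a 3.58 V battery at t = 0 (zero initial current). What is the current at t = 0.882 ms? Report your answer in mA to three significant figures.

I ≈ 43.4 mA

τ = L/R = 4.600×10^-2/52.1 = 8.829×10^-4 s; final current I_∞ = ε/R = 3.58/52.1 = 6.871×10^-2 A.
I(t) = I_∞(1 − e^(−t/τ)) with t/τ = 0.999.
I = (6.871×10^-2)(1 − e^(−0.999)) = 4.341×10^-2 A.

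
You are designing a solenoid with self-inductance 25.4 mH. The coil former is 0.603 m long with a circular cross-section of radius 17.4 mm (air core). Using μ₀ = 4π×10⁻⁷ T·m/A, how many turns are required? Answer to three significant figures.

N ≈ 3580 turns

A = πr² = π(1.740×10^-2 m)² = 9.511×10^-4 m².
From L = μ₀N²A/ℓ, N = √(Lℓ / (μ₀A)).
N = √[(2.540×10^-2)(0.603) / ((4π×10⁻⁷)×9.511×10^-4)] = √(1.281×10^7) ≈ 3579.7.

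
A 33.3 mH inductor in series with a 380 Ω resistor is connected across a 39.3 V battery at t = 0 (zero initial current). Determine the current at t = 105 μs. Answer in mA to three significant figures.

I ≈ 72.2 mA

τ = L/R = 3.330×10^-2/380 = 8.763×10^-5 s; final current I_∞ = ε/R = 39.3/380 = 0.1034 A.
I(t) = I_∞(1 − e^(−t/τ)) with t/τ = 1.198.
I = (0.1034)(1 − e^(−1.198)) = 7.222×10^-2 A.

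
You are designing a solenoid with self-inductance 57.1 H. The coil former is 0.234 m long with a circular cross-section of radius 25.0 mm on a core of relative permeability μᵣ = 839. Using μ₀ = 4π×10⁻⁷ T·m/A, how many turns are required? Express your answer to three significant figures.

A = πr² = π(2.500×10^-2 m)² = 1.963×10^-3 m².
From L = μ₀μᵣN²A/ℓ, N = √(Lℓ / (μ₀μᵣA)).
N = √[(57.1)(0.234) / ((4π×10⁻⁷)(839)×1.963×10^-3)] = √(6.454×10^6) ≈ 2540.5.

N ≈ 2540 turns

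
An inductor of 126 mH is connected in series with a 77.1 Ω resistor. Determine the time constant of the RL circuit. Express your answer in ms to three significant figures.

τ = L/R = (0.126 H)/(77.1 Ω) = 1.634×10^-3 s.

τ ≈ 1.63 ms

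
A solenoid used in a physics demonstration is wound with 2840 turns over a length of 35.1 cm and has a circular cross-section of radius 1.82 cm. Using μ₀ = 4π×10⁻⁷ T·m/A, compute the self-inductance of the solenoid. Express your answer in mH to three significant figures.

A = πr² = π(1.820×10^-2 m)² = 1.041×10^-3 m².
For a long solenoid, L = μ₀N²A/ℓ.
L = (4π×10⁻⁷)(2840)²(1.041×10^-3)/(0.351 m) = 3.0049×10^-2 H.

L ≈ 30.0 mH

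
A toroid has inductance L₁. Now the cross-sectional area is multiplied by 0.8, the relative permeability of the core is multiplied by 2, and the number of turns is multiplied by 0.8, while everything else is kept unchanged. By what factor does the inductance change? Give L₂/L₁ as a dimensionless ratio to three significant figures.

L₂/L₁ = 1.02

For a toroid, L ∝ μᵣN²A/R.
L₂/L₁ = (0.8) × (2) × (0.8)^2 = 1.02.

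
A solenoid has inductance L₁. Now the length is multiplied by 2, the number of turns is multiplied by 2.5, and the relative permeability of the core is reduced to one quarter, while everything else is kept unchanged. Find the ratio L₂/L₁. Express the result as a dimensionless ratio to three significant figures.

L₂/L₁ = 0.781

For a solenoid, L ∝ μᵣN²A/ℓ.
L₂/L₁ = (2)^-1 × (2.5)^2 × (0.25) = 0.781.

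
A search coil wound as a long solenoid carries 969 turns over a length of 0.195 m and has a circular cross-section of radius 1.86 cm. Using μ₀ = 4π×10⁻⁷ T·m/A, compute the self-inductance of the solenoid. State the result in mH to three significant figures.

L ≈ 6.58 mH

A = πr² = π(1.860×10^-2 m)² = 1.087×10^-3 m².
For a long solenoid, L = μ₀N²A/ℓ.
L = (4π×10⁻⁷)(969)²(1.087×10^-3)/(0.195 m) = 6.577×10^-3 H.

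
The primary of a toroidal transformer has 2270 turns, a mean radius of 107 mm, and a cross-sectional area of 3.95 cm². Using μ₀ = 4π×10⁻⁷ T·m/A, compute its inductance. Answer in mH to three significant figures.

L ≈ 3.80 mH

For a thin toroid, L = μ₀N²A/(2πR).
L = (4π×10⁻⁷)(2270)²(3.950×10^-4) / (2π×0.107 m) = 3.804×10^-3 H.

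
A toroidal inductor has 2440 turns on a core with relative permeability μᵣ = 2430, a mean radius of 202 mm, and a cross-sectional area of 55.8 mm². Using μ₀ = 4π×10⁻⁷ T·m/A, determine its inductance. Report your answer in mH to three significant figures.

L ≈ 799 mH

For a thin toroid, L = μ₀μᵣN²A/(2πR).
L = (4π×10⁻⁷)(2430)(2440)²(5.580×10^-5) / (2π×0.202 m) = 0.7993 H.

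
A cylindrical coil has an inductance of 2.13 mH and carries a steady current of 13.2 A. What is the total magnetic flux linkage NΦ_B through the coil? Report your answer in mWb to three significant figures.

From L = NΦ_B/I, the flux linkage is NΦ_B = LI.
NΦ_B = (2.130×10^-3 H)(13.2 A) = 2.812×10^-2 Wb.

NΦ_B ≈ 28.1 mWb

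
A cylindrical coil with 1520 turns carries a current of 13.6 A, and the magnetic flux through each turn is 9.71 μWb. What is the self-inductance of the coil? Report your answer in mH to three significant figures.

L ≈ 1.09 mH

Self-inductance is defined by L = NΦ_B/I (flux linkage over current).
L = (1520)(9.710×10^-6 Wb)/(13.6 A) = 1.085×10^-3 H.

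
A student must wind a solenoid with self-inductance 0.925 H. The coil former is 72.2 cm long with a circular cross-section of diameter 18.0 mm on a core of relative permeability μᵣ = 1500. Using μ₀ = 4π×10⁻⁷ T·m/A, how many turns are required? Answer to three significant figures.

A = π(d/2)² = π(9.000×10^-3 m)² = 2.5447×10^-4 m².
From L = μ₀μᵣN²A/ℓ, N = √(Lℓ / (μ₀μᵣA)).
N = √[(0.925)(0.722) / ((4π×10⁻⁷)(1500)×2.5447×10^-4)] = √(1.392×10^6) ≈ 1180.0.

N ≈ 1180 turns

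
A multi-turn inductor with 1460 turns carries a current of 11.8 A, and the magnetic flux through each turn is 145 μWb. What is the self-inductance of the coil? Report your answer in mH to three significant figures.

L ≈ 17.9 mH

Self-inductance is defined by L = NΦ_B/I (flux linkage over current).
L = (1460)(1.450×10^-4 Wb)/(11.8 A) = 1.794×10^-2 H.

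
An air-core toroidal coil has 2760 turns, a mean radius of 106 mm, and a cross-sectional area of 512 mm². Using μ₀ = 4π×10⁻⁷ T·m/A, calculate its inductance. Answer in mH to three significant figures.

For a thin toroid, L = μ₀N²A/(2πR).
L = (4π×10⁻⁷)(2760)²(5.120×10^-4) / (2π×0.106 m) = 7.359×10^-3 H.

L ≈ 7.36 mH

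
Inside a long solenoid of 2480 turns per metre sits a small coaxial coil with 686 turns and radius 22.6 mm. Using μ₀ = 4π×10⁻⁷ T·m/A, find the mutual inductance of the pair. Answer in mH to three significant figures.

The outer solenoid produces a uniform field B₁ = μ₀n₁I₁ across the inner coil,
so the flux linkage is N₂Φ = N₂B₁A₂ = μ₀n₁N₂A₂·I₁, giving M = μ₀n₁N₂A₂.
A₂ = πr² = π(2.260×10^-2 m)² = 1.6046×10^-3 m².
M = (4π×10⁻⁷)(2480)(686)(1.6046×10^-3) = 3.430×10^-3 H.

M ≈ 3.43 mH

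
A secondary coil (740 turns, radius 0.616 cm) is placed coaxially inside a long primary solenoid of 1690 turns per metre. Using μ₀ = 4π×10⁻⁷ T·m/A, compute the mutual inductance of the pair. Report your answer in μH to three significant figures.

The outer solenoid produces a uniform field B₁ = μ₀n₁I₁ across the inner coil,
so the flux linkage is N₂Φ = N₂B₁A₂ = μ₀n₁N₂A₂·I₁, giving M = μ₀n₁N₂A₂.
A₂ = πr² = π(6.160×10^-3 m)² = 1.192×10^-4 m².
M = (4π×10⁻⁷)(1690)(740)(1.192×10^-4) = 1.873×10^-4 H.

M ≈ 187 μH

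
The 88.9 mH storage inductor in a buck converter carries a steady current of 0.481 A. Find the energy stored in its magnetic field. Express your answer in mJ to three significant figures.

Stored magnetic energy: U = ½LI².
U = ½(8.890×10^-2 H)(0.481 A)² = 1.028×10^-2 J.

U ≈ 10.3 mJ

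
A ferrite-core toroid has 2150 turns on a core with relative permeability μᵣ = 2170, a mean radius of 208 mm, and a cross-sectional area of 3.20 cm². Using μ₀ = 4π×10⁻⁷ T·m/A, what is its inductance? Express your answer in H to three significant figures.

For a thin toroid, L = μ₀μᵣN²A/(2πR).
L = (4π×10⁻⁷)(2170)(2150)²(3.200×10^-4) / (2π×0.208 m) = 3.086 H.

L ≈ 3.09 H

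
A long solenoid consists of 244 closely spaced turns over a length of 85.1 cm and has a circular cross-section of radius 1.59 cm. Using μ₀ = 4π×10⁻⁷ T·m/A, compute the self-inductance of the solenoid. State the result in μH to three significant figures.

L ≈ 69.8 μH

A = πr² = π(1.590×10^-2 m)² = 7.942×10^-4 m².
For a long solenoid, L = μ₀N²A/ℓ.
L = (4π×10⁻⁷)(244)²(7.942×10^-4)/(0.851 m) = 6.982×10^-5 H.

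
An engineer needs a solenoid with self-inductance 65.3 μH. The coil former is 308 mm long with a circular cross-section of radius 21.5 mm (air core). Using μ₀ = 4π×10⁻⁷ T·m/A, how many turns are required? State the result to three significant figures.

N ≈ 105 turns

A = πr² = π(2.150×10^-2 m)² = 1.452×10^-3 m².
From L = μ₀N²A/ℓ, N = √(Lℓ / (μ₀A)).
N = √[(6.530×10^-5)(0.308) / ((4π×10⁻⁷)×1.452×10^-3)] = √(1.102×10^4) ≈ 105.0.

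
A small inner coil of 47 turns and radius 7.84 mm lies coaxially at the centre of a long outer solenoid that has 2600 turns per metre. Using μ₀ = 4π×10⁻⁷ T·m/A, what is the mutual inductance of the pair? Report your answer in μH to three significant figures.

M ≈ 29.7 μH

The outer solenoid produces a uniform field B₁ = μ₀n₁I₁ across the inner coil,
so the flux linkage is N₂Φ = N₂B₁A₂ = μ₀n₁N₂A₂·I₁, giving M = μ₀n₁N₂A₂.
A₂ = πr² = π(7.840×10^-3 m)² = 1.931×10^-4 m².
M = (4π×10⁻⁷)(2600)(47)(1.931×10^-4) = 2.965×10^-5 H.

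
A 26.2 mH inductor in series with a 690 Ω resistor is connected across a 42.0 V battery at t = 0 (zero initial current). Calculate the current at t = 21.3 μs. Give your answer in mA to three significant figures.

I ≈ 26.1 mA

τ = L/R = 2.620×10^-2/690 = 3.797×10^-5 s; final current I_∞ = ε/R = 42.0/690 = 6.087×10^-2 A.
I(t) = I_∞(1 − e^(−t/τ)) with t/τ = 0.561.
I = (6.087×10^-2)(1 − e^(−0.561)) = 2.613×10^-2 A.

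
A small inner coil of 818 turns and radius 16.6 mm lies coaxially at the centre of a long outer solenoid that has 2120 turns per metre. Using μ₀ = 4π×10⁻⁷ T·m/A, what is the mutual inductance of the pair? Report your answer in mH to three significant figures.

M ≈ 1.89 mH

The outer solenoid produces a uniform field B₁ = μ₀n₁I₁ across the inner coil,
so the flux linkage is N₂Φ = N₂B₁A₂ = μ₀n₁N₂A₂·I₁, giving M = μ₀n₁N₂A₂.
A₂ = πr² = π(1.660×10^-2 m)² = 8.657×10^-4 m².
M = (4π×10⁻⁷)(2120)(818)(8.657×10^-4) = 1.887×10^-3 H.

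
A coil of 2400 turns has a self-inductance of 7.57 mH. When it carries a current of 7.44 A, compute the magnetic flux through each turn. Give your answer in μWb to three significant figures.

Φ_B ≈ 23.5 μWb

From L = NΦ_B/I, the flux per turn is Φ_B = LI/N.
Φ_B = (7.570×10^-3 H)(7.44 A)/2400 = 2.347×10^-5 Wb.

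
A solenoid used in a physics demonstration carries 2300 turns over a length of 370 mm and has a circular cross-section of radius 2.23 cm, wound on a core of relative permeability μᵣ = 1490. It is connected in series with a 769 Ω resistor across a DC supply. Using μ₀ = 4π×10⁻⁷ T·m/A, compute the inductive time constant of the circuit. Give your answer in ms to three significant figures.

τ ≈ 54.4 ms

A = πr² = π(2.230×10^-2 m)² = 1.562×10^-3 m².
L = μ₀μᵣN²A/ℓ = (4π×10⁻⁷)(1490)(2300)²(1.562×10^-3)/(0.37) = 41.82 H.
τ = L/R = (41.82)/(769) = 5.439×10^-2 s.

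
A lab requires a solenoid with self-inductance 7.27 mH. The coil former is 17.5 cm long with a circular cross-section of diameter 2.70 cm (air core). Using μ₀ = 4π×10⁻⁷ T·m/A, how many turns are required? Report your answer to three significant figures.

N ≈ 1330 turns

A = π(d/2)² = π(1.350×10^-2 m)² = 5.726×10^-4 m².
From L = μ₀N²A/ℓ, N = √(Lℓ / (μ₀A)).
N = √[(7.270×10^-3)(0.175) / ((4π×10⁻⁷)×5.726×10^-4)] = √(1.768×10^6) ≈ 1329.8.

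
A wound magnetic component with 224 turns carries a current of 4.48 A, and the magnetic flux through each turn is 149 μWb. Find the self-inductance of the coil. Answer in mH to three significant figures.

L ≈ 7.45 mH

Self-inductance is defined by L = NΦ_B/I (flux linkage over current).
L = (224)(1.490×10^-4 Wb)/(4.48 A) = 7.450×10^-3 H.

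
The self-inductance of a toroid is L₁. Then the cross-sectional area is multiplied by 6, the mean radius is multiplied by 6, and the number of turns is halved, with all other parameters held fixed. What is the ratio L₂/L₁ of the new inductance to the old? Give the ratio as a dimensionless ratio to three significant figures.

For a toroid, L ∝ μᵣN²A/R.
L₂/L₁ = (6) × (6)^-1 × (0.5)^2 = 0.250.

L₂/L₁ = 0.250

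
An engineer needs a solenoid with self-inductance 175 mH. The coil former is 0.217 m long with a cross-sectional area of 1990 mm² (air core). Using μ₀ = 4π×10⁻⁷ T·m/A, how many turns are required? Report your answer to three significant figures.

N ≈ 3900 turns

A = 1990 mm² = 1.990×10^-3 m².
From L = μ₀N²A/ℓ, N = √(Lℓ / (μ₀A)).
N = √[(0.175)(0.217) / ((4π×10⁻⁷)×1.990×10^-3)] = √(1.519×10^7) ≈ 3896.9.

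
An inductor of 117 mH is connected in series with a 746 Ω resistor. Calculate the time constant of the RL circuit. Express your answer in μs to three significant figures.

τ = L/R = (0.117 H)/(746 Ω) = 1.568×10^-4 s.

τ ≈ 157 μs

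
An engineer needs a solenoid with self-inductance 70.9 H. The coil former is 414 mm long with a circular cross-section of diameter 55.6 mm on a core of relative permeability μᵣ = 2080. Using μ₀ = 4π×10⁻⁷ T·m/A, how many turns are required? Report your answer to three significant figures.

N ≈ 2150 turns

A = π(d/2)² = π(2.780×10^-2 m)² = 2.428×10^-3 m².
From L = μ₀μᵣN²A/ℓ, N = √(Lℓ / (μ₀μᵣA)).
N = √[(70.9)(0.414) / ((4π×10⁻⁷)(2080)×2.428×10^-3)] = √(4.625×10^6) ≈ 2150.6.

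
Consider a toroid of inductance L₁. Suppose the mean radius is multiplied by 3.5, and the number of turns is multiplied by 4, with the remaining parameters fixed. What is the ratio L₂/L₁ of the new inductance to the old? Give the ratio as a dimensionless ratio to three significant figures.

For a toroid, L ∝ μᵣN²A/R.
L₂/L₁ = (3.5)^-1 × (4)^2 = 4.57.

L₂/L₁ = 4.57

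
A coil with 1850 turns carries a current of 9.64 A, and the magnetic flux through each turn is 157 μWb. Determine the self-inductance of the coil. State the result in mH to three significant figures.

L ≈ 30.1 mH

Self-inductance is defined by L = NΦ_B/I (flux linkage over current).
L = (1850)(1.570×10^-4 Wb)/(9.64 A) = 3.013×10^-2 H.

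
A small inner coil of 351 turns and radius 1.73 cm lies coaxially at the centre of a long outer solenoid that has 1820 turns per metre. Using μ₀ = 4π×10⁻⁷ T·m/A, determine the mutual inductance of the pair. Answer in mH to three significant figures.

The outer solenoid produces a uniform field B₁ = μ₀n₁I₁ across the inner coil,
so the flux linkage is N₂Φ = N₂B₁A₂ = μ₀n₁N₂A₂·I₁, giving M = μ₀n₁N₂A₂.
A₂ = πr² = π(1.730×10^-2 m)² = 9.402×10^-4 m².
M = (4π×10⁻⁷)(1820)(351)(9.402×10^-4) = 7.548×10^-4 H.

M ≈ 0.755 mH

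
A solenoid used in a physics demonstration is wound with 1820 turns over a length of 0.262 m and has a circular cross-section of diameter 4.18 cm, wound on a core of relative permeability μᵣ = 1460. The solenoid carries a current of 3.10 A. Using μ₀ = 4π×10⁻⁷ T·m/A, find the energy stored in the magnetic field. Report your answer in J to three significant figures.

A = π(d/2)² = π(2.090×10^-2 m)² = 1.372×10^-3 m².
L = μ₀μᵣN²A/ℓ = (4π×10⁻⁷)(1460)(1820)²(1.372×10^-3)/(0.262) = 31.83 H.
U = ½LI² = ½(31.83)(3.10)² = 152.9 J.

U ≈ 153 J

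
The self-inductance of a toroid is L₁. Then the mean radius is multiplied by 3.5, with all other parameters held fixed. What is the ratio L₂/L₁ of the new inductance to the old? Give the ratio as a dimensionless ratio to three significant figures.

For a toroid, L ∝ μᵣN²A/R.
L₂/L₁ = (3.5)^-1 = 0.286.

L₂/L₁ = 0.286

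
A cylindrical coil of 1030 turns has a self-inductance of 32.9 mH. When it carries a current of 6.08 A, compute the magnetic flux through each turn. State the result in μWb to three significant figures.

Φ_B ≈ 194 μWb

From L = NΦ_B/I, the flux per turn is Φ_B = LI/N.
Φ_B = (3.290×10^-2 H)(6.08 A)/1030 = 1.942×10^-4 Wb.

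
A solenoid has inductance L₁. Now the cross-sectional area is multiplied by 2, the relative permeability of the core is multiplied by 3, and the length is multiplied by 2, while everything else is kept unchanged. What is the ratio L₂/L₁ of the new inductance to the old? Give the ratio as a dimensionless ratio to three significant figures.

L₂/L₁ = 3.00

For a solenoid, L ∝ μᵣN²A/ℓ.
L₂/L₁ = (2) × (3) × (2)^-1 = 3.00.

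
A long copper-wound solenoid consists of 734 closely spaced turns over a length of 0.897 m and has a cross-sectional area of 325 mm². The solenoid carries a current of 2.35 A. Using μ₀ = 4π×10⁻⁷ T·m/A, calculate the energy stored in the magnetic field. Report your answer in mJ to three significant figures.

U ≈ 0.677 mJ

A = 325 mm² = 3.250×10^-4 m².
L = μ₀N²A/ℓ = (4π×10⁻⁷)(734)²(3.250×10^-4)/(0.897) = 2.453×10^-4 H.
U = ½LI² = ½(2.453×10^-4)(2.35)² = 6.773×10^-4 J.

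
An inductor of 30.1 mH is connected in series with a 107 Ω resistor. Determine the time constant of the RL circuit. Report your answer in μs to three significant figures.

τ = L/R = (3.010×10^-2 H)/(107 Ω) = 2.813×10^-4 s.

τ ≈ 281 μs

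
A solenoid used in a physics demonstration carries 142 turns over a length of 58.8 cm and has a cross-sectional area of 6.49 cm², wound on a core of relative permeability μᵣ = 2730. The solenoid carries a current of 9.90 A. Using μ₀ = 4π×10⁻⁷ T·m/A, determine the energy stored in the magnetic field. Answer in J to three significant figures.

U ≈ 3.74 J

A = 6.49 cm² = 6.490×10^-4 m².
L = μ₀μᵣN²A/ℓ = (4π×10⁻⁷)(2730)(142)²(6.490×10^-4)/(0.588) = 7.635×10^-2 H.
U = ½LI² = ½(7.635×10^-2)(9.90)² = 3.742 J.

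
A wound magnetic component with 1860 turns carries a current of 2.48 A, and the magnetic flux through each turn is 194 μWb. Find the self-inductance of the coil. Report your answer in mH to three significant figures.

Self-inductance is defined by L = NΦ_B/I (flux linkage over current).
L = (1860)(1.940×10^-4 Wb)/(2.48 A) = 0.1455 H.

L ≈ 146 mH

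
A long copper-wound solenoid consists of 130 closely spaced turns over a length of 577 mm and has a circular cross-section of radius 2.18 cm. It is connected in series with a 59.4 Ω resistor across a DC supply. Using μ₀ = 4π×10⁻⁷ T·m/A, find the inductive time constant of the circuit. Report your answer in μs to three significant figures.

A = πr² = π(2.180×10^-2 m)² = 1.493×10^-3 m².
L = μ₀N²A/ℓ = (4π×10⁻⁷)(130)²(1.493×10^-3)/(0.577) = 5.495×10^-5 H.
τ = L/R = (5.495×10^-5)/(59.4) = 9.251×10^-7 s.

τ ≈ 0.925 μs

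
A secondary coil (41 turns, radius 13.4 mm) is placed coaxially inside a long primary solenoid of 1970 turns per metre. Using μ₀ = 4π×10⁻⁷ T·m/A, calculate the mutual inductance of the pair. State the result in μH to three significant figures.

M ≈ 57.3 μH

The outer solenoid produces a uniform field B₁ = μ₀n₁I₁ across the inner coil,
so the flux linkage is N₂Φ = N₂B₁A₂ = μ₀n₁N₂A₂·I₁, giving M = μ₀n₁N₂A₂.
A₂ = πr² = π(1.340×10^-2 m)² = 5.641×10^-4 m².
M = (4π×10⁻⁷)(1970)(41)(5.641×10^-4) = 5.726×10^-5 H.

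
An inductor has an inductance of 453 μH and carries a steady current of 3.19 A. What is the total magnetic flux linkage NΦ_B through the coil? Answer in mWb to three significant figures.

From L = NΦ_B/I, the flux linkage is NΦ_B = LI.
NΦ_B = (4.530×10^-4 H)(3.19 A) = 1.445×10^-3 Wb.

NΦ_B ≈ 1.45 mWb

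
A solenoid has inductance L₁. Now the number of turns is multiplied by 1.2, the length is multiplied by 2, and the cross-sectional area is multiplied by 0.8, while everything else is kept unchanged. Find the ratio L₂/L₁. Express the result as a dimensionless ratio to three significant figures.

For a solenoid, L ∝ μᵣN²A/ℓ.
L₂/L₁ = (1.2)^2 × (2)^-1 × (0.8) = 0.576.

L₂/L₁ = 0.576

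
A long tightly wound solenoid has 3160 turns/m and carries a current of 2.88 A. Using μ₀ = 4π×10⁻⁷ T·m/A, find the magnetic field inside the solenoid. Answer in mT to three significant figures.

Inside a long solenoid, B = μ₀nI.
B = (4π×10⁻⁷)(3.160×10^3 m⁻¹)(2.88 A) = 1.144×10^-2 T.

B ≈ 11.4 mT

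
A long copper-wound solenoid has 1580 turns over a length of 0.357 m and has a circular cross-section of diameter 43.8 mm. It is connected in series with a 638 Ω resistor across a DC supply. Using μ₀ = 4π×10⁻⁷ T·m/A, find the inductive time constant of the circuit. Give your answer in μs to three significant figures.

τ ≈ 20.8 μs

A = π(d/2)² = π(2.190×10^-2 m)² = 1.507×10^-3 m².
L = μ₀N²A/ℓ = (4π×10⁻⁷)(1580)²(1.507×10^-3)/(0.357) = 1.324×10^-2 H.
τ = L/R = (1.324×10^-2)/(638) = 2.075×10^-5 s.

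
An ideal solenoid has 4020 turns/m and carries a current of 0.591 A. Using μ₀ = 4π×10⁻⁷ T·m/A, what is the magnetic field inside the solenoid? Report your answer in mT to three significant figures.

Inside a long solenoid, B = μ₀nI.
B = (4π×10⁻⁷)(4.020×10^3 m⁻¹)(0.591 A) = 2.986×10^-3 T.

B ≈ 2.99 mT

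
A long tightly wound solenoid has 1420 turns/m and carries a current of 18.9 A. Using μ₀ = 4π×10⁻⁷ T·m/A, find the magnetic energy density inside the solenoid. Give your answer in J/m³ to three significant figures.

B = μ₀nI = (4π×10⁻⁷)(1.420×10^3)(18.9) = 3.373×10^-2 T.
u = B²/(2μ₀) = (3.373×10^-2)²/(2×4π×10⁻⁷) = 452.6 J/m³.

u ≈ 453 J/m³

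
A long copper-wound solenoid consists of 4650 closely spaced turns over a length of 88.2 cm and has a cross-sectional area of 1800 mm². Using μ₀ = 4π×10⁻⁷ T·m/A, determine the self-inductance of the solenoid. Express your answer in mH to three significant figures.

A = 1800 mm² = 1.800×10^-3 m².
For a long solenoid, L = μ₀N²A/ℓ.
L = (4π×10⁻⁷)(4650)²(1.800×10^-3)/(0.882 m) = 5.545×10^-2 H.

L ≈ 55.5 mH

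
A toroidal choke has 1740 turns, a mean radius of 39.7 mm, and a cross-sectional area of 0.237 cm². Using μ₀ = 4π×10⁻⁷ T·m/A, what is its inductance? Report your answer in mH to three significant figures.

L ≈ 0.361 mH

For a thin toroid, L = μ₀N²A/(2πR).
L = (4π×10⁻⁷)(1740)²(2.370×10^-5) / (2π×3.970×10^-2 m) = 3.6148×10^-4 H.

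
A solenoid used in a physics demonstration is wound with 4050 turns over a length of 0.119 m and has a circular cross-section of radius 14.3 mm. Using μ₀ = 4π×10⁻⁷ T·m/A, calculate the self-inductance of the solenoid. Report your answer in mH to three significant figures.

A = πr² = π(1.430×10^-2 m)² = 6.424×10^-4 m².
For a long solenoid, L = μ₀N²A/ℓ.
L = (4π×10⁻⁷)(4050)²(6.424×10^-4)/(0.119 m) = 0.1113 H.

L ≈ 111 mH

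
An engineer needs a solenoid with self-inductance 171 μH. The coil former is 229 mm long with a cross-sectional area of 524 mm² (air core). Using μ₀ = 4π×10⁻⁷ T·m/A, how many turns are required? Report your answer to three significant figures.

A = 524 mm² = 5.240×10^-4 m².
From L = μ₀N²A/ℓ, N = √(Lℓ / (μ₀A)).
N = √[(1.710×10^-4)(0.229) / ((4π×10⁻⁷)×5.240×10^-4)] = √(5.947×10^4) ≈ 243.9.

N ≈ 244 turns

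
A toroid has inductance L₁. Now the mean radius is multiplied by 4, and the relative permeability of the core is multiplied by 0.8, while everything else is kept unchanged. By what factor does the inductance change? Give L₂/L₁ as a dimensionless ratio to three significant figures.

L₂/L₁ = 0.200

For a toroid, L ∝ μᵣN²A/R.
L₂/L₁ = (4)^-1 × (0.8) = 0.200.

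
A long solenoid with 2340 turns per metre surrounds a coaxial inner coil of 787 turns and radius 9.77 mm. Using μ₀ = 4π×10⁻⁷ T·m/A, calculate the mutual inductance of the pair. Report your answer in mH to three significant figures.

M ≈ 0.694 mH

The outer solenoid produces a uniform field B₁ = μ₀n₁I₁ across the inner coil,
so the flux linkage is N₂Φ = N₂B₁A₂ = μ₀n₁N₂A₂·I₁, giving M = μ₀n₁N₂A₂.
A₂ = πr² = π(9.770×10^-3 m)² = 2.999×10^-4 m².
M = (4π×10⁻⁷)(2340)(787)(2.999×10^-4) = 6.940×10^-4 H.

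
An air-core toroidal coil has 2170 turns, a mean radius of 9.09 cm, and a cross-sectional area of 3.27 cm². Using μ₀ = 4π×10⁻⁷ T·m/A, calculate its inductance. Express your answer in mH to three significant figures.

For a thin toroid, L = μ₀N²A/(2πR).
L = (4π×10⁻⁷)(2170)²(3.270×10^-4) / (2π×9.090×10^-2 m) = 3.388×10^-3 H.

L ≈ 3.39 mH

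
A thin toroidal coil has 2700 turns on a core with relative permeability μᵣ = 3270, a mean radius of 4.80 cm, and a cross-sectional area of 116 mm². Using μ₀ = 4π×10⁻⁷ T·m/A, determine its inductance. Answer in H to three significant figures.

For a thin toroid, L = μ₀μᵣN²A/(2πR).
L = (4π×10⁻⁷)(3270)(2700)²(1.160×10^-4) / (2π×4.800×10^-2 m) = 11.52 H.

L ≈ 11.5 H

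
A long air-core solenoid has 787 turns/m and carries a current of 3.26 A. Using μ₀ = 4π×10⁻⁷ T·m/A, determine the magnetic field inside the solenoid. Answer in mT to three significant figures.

B ≈ 3.22 mT

Inside a long solenoid, B = μ₀nI.
B = (4π×10⁻⁷)(787 m⁻¹)(3.26 A) = 3.224×10^-3 T.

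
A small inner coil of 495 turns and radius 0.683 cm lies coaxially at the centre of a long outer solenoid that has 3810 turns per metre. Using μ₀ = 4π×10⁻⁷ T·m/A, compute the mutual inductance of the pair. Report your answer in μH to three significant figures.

M ≈ 347 μH

The outer solenoid produces a uniform field B₁ = μ₀n₁I₁ across the inner coil,
so the flux linkage is N₂Φ = N₂B₁A₂ = μ₀n₁N₂A₂·I₁, giving M = μ₀n₁N₂A₂.
A₂ = πr² = π(6.830×10^-3 m)² = 1.466×10^-4 m².
M = (4π×10⁻⁷)(3810)(495)(1.466×10^-4) = 3.473×10^-4 H.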